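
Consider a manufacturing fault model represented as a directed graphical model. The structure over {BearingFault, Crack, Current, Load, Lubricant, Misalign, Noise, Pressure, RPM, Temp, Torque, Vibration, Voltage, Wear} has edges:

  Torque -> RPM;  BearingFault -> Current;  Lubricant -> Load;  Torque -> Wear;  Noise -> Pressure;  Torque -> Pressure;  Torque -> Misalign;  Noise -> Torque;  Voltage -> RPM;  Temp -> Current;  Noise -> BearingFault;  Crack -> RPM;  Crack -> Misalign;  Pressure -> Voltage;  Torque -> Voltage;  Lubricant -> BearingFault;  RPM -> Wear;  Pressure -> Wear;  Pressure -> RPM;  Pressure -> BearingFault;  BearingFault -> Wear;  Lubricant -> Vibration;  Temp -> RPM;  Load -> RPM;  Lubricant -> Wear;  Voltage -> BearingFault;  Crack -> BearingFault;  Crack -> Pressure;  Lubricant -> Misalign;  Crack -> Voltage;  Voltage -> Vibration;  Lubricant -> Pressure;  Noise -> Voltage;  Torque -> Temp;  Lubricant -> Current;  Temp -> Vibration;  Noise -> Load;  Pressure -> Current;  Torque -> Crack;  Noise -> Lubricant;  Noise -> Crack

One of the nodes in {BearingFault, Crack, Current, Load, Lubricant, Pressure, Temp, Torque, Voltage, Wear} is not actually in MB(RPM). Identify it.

The Markov blanket of a node is its parents, its children, and the other parents of its children.
Pa(RPM) = {Crack, Load, Pressure, Temp, Torque, Voltage}.
Ch(RPM) = {Wear}.
Parents of each child, excluding RPM:
  Wear's other parents are BearingFault, Lubricant, Pressure, Torque.
MB(RPM) = {BearingFault, Crack, Load, Lubricant, Pressure, Temp, Torque, Voltage, Wear}.
Current is neither a parent, child, nor co-parent of RPM, so it does not belong.

Current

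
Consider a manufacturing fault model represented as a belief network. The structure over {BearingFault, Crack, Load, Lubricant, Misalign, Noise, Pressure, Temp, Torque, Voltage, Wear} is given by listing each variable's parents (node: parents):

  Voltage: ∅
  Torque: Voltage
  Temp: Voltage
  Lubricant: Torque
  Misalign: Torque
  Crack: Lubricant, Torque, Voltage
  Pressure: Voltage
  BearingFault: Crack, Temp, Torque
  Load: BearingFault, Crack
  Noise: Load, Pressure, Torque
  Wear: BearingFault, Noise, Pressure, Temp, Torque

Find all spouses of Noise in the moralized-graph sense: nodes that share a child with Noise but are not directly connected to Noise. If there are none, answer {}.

{BearingFault, Temp}

Children of Noise: Wear.
  Wear also has parents BearingFault, Pressure, Temp, Torque.
Excluding nodes already adjacent to Noise (Load, Pressure, Torque, Wear), the co-parent-only contribution is {BearingFault, Temp}.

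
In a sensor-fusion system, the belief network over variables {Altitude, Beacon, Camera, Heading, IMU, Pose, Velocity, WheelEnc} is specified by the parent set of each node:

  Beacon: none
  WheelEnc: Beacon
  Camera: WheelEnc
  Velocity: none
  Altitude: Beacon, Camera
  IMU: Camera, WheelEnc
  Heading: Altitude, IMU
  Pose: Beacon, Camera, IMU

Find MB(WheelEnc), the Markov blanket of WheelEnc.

{Beacon, Camera, IMU}

Pa(WheelEnc) = {Beacon}.
WheelEnc's children: Camera, IMU.
Other parents of WheelEnc's children:
  Camera has no other parent.
  IMU's other parent is Camera.
Union: {Beacon} ∪ {Camera, IMU} ∪ {Camera} = {Beacon, Camera, IMU}.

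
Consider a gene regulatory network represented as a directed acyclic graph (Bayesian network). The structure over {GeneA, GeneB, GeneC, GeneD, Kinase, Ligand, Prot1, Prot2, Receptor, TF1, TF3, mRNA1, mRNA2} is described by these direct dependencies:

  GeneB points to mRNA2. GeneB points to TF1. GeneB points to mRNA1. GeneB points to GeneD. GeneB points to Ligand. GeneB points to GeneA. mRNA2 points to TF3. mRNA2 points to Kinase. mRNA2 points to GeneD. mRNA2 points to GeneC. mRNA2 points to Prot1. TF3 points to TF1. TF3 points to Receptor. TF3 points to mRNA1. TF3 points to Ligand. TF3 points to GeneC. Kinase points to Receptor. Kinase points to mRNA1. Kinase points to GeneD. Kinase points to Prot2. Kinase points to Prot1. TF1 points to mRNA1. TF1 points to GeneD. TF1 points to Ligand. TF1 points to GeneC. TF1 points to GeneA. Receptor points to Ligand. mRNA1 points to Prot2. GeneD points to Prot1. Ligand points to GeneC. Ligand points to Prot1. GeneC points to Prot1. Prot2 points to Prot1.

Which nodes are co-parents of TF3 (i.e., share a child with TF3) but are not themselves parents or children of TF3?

Children of TF3: GeneC, Ligand, Receptor, TF1, mRNA1.
  TF1's other parent is GeneB.
  parents(Receptor) \ {TF3} = {Kinase}.
  mRNA1 also has parents GeneB, Kinase, TF1.
  Ligand's other parents are GeneB, Receptor, TF1.
  parents(GeneC) \ {TF3} = {Ligand, TF1, mRNA2}.
Excluding nodes already adjacent to TF3 (GeneC, Ligand, Receptor, TF1, mRNA1, mRNA2), the co-parent-only contribution is {GeneB, Kinase}.

{GeneB, Kinase}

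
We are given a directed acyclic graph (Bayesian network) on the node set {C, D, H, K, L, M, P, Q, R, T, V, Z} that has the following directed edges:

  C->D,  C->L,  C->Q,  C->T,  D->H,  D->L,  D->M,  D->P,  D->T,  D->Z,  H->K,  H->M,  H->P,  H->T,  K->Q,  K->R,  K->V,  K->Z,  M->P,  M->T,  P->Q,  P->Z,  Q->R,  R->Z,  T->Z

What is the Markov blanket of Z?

{D, K, P, R, T}

Z has parents D, K, P, R, T.
Z's children: none.
With no children, Z has no spouses; the co-parent set is empty.
So the Markov blanket of Z is {D, K, P, R, T}.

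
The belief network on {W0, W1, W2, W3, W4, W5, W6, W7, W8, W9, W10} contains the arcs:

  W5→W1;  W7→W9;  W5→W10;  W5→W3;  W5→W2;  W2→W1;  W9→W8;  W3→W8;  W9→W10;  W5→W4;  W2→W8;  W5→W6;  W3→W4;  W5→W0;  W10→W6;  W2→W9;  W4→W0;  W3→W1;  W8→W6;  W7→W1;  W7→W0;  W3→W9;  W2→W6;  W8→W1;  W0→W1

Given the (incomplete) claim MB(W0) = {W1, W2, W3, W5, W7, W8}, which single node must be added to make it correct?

W4

W0's children: W1.
Parents of W0: W4, W5, W7.
For each child, the remaining parents (spouses of W0):
  parents(W1) \ {W0} = {W2, W3, W5, W7, W8}.
MB(W0) = {W1, W2, W3, W4, W5, W7, W8}.
Comparing with the claimed set, W4 is missing.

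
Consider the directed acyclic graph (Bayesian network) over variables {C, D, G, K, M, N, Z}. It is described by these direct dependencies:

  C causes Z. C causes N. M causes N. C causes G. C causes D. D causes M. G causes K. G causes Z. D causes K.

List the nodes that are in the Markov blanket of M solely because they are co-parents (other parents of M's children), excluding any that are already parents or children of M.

{C}

Children of M: N.
  N also has parent C.
Excluding nodes already adjacent to M (D, N), the co-parent-only contribution is {C}.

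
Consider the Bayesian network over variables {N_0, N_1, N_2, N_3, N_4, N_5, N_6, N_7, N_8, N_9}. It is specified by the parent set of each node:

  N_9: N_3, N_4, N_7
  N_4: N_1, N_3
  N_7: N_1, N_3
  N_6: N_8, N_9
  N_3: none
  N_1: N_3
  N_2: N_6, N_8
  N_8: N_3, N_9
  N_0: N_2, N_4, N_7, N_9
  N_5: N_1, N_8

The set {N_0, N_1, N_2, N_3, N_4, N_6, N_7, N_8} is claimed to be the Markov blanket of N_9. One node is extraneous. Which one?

N_9 has parents N_3, N_4, N_7.
Ch(N_9) = {N_0, N_6, N_8}.
Parents of each child, excluding N_9:
  N_8 also has parent N_3.
  N_6's other parent is N_8.
  N_0 also has parents N_2, N_4, N_7.
MB(N_9) = {N_0, N_2, N_3, N_4, N_6, N_7, N_8}.
N_1 is neither a parent, child, nor co-parent of N_9, so it does not belong.

N_1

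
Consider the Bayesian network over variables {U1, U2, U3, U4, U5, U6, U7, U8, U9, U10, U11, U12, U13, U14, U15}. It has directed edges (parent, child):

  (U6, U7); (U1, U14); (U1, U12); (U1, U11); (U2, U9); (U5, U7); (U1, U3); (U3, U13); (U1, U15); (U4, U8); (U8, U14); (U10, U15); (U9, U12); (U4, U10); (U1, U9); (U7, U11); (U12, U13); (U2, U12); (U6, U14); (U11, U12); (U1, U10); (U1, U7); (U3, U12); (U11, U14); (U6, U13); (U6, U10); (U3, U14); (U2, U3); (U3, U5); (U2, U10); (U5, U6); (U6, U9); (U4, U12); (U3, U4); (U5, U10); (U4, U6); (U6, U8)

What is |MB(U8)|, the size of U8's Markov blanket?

U8's parents: U4, U6.
U8's children: U14.
For each child, the remaining parents (spouses of U8):
  parents(U14) \ {U8} = {U1, U3, U6, U11}.
MB(U8) = {U1, U3, U4, U6, U11, U14}, which has 6 nodes.

6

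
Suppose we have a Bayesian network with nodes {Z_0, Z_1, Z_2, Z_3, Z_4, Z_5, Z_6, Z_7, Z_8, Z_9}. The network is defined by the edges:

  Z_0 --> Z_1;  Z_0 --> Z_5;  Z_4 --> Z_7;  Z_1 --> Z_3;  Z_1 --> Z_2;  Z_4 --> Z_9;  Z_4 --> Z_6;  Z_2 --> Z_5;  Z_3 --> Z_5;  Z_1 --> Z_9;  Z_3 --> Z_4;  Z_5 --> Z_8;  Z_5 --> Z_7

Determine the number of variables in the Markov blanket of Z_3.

5

By definition, MB(Z_3) is built from Z_3's parents, Z_3's children, and the co-parents of Z_3.
Z_3's parents: Z_1.
Z_3's children: Z_4, Z_5.
For each child, the remaining parents (spouses of Z_3):
  Z_4: —
  Z_5: Z_0, Z_2
MB(Z_3) = {Z_0, Z_1, Z_2, Z_4, Z_5}, which has 5 nodes.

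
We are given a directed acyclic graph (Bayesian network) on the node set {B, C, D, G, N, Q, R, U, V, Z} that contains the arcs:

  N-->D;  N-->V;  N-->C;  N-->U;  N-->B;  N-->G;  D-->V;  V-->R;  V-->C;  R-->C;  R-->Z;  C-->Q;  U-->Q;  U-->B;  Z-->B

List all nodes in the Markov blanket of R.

R has parent V.
Ch(R) = {C, Z}.
Co-parents of R (other parents of its children):
  parents(C) \ {R} = {N, V}.
  Z: no additional parents.
Taking the union gives {C, N, V, Z}.

{C, N, V, Z}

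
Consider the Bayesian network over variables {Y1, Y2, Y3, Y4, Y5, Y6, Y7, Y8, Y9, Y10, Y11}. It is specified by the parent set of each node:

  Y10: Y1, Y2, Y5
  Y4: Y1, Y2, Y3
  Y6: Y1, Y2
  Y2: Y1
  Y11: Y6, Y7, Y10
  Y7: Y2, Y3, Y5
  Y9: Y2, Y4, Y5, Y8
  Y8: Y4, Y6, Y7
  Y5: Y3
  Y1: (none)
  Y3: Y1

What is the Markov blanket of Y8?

By definition, MB(Y8) is built from Y8's parents, Y8's children, and the co-parents of Y8.
Y8 has parents Y4, Y6, Y7.
Y8 has child Y9.
Co-parents of Y8 (other parents of its children):
  Y9: Y2, Y4, Y5
Union: {Y4, Y6, Y7} ∪ {Y9} ∪ {Y2, Y4, Y5} = {Y2, Y4, Y5, Y6, Y7, Y9}.

{Y2, Y4, Y5, Y6, Y7, Y9}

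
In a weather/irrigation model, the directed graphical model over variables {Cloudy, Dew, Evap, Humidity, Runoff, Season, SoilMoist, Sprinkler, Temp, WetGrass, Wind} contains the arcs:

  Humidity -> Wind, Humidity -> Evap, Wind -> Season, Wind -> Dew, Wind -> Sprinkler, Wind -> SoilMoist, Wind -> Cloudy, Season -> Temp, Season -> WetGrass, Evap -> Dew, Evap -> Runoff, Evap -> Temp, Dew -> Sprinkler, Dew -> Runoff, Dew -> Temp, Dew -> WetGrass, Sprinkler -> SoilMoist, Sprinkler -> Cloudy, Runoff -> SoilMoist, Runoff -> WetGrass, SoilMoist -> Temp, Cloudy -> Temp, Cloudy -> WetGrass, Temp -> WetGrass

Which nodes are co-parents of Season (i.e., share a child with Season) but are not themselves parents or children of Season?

{Cloudy, Dew, Evap, Runoff, SoilMoist}

Children of Season: Temp, WetGrass.
  Temp: Cloudy, Dew, Evap, SoilMoist
  WetGrass: Cloudy, Dew, Runoff, Temp
Excluding nodes already adjacent to Season (Temp, WetGrass, Wind), the co-parent-only contribution is {Cloudy, Dew, Evap, Runoff, SoilMoist}.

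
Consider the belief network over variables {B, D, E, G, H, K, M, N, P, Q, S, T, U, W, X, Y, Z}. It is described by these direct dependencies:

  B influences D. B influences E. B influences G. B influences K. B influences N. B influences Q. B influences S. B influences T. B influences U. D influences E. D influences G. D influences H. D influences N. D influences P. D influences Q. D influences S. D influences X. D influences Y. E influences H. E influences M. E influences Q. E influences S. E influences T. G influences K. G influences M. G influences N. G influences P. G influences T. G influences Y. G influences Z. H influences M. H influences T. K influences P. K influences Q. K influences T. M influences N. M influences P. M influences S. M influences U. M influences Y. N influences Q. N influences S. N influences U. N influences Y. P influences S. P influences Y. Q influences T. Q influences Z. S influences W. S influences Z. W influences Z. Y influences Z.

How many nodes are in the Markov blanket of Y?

9

A node's Markov blanket = Pa ∪ Ch ∪ (parents of Ch other than the node itself).
Pa(Y) = {D, G, M, N, P}.
Ch(Y) = {Z}.
For each child, the remaining parents (spouses of Y):
  Z's other parents are G, Q, S, W.
MB(Y) = {D, G, M, N, P, Q, S, W, Z}, which has 9 nodes.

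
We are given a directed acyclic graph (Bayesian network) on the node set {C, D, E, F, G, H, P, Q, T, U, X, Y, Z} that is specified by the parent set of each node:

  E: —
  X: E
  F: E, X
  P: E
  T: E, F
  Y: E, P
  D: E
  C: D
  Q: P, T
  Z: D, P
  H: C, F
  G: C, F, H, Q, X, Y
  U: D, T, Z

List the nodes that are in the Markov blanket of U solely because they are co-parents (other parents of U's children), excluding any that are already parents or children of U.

{}

U has no children, so it has no co-parents. The set is empty.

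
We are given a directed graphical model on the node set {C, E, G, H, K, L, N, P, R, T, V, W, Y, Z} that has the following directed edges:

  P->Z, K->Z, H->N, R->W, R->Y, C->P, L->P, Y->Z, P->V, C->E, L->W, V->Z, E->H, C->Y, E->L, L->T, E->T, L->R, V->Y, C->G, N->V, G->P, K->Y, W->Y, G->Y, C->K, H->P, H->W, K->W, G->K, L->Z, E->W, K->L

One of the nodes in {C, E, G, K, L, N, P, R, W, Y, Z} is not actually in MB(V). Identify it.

The Markov blanket of a node is its parents, its children, and the other parents of its children.
V has parents N, P.
V has children Y, Z.
Other parents of V's children:
  Y also has parents C, G, K, R, W.
  Z's other parents are K, L, P, Y.
MB(V) = {C, G, K, L, N, P, R, W, Y, Z}.
E is neither a parent, child, nor co-parent of V, so it does not belong.

E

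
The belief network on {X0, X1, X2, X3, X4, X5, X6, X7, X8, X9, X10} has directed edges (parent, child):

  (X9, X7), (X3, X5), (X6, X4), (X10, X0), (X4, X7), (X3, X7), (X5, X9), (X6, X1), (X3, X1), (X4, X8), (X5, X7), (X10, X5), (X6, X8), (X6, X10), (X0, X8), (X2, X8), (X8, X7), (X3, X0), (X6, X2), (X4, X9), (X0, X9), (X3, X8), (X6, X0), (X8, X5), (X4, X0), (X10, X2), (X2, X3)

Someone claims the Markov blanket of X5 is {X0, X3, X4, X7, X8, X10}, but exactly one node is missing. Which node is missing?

X5's children: X7, X9.
Parents of X5: X3, X8, X10.
Other parents of X5's children:
  parents(X9) \ {X5} = {X0, X4}.
  X7's other parents are X3, X4, X8, X9.
MB(X5) = {X0, X3, X4, X7, X8, X9, X10}.
Comparing with the claimed set, X9 is missing.

X9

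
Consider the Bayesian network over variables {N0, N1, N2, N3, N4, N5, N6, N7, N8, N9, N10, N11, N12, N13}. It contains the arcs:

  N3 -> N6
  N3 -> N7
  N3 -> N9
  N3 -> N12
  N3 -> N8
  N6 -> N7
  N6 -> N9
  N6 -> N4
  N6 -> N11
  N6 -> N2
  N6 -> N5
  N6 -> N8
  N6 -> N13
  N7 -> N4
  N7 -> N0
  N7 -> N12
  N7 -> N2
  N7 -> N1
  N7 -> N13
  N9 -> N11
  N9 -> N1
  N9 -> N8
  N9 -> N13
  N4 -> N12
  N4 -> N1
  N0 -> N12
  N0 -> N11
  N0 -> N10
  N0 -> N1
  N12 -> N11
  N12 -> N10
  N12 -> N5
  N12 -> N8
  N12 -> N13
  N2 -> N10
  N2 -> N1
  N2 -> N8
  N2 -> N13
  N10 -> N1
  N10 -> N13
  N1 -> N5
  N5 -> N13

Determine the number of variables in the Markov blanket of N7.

The Markov blanket of a node is its parents, its children, and the other parents of its children.
Pa(N7) = {N3, N6}.
Children of N7: N0, N1, N2, N4, N12, N13.
Parents of each child, excluding N7:
  N4 also has parent N6.
  N0: no additional parents.
  N12's other parents are N0, N3, N4.
  N2's other parent is N6.
  N1 also has parents N0, N2, N4, N9, N10.
  N13 also has parents N2, N5, N6, N9, N10, N12.
MB(N7) = {N0, N1, N2, N3, N4, N5, N6, N9, N10, N12, N13}, which has 11 nodes.

11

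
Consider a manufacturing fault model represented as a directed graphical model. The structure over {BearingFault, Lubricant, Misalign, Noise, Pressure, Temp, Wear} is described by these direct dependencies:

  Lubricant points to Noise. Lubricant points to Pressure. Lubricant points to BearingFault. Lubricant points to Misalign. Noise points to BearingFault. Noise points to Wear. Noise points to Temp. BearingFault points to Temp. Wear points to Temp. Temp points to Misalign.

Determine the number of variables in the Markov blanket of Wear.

3

A node's Markov blanket = Pa ∪ Ch ∪ (parents of Ch other than the node itself).
Pa(Wear) = {Noise}.
Ch(Wear) = {Temp}.
Co-parents of Wear (other parents of its children):
  Temp's other parents are BearingFault, Noise.
MB(Wear) = {BearingFault, Noise, Temp}, which has 3 nodes.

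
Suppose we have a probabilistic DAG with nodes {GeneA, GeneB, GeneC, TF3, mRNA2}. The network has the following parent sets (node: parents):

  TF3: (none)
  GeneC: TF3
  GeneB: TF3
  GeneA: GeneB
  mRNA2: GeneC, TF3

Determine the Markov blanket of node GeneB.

By definition, MB(GeneB) is built from GeneB's parents, GeneB's children, and the co-parents of GeneB.
GeneB has parent TF3.
GeneB's children: GeneA.
Other parents of GeneB's children:
  GeneA: no additional parents.
Union: {TF3} ∪ {GeneA} ∪ {} = {GeneA, TF3}.

{GeneA, TF3}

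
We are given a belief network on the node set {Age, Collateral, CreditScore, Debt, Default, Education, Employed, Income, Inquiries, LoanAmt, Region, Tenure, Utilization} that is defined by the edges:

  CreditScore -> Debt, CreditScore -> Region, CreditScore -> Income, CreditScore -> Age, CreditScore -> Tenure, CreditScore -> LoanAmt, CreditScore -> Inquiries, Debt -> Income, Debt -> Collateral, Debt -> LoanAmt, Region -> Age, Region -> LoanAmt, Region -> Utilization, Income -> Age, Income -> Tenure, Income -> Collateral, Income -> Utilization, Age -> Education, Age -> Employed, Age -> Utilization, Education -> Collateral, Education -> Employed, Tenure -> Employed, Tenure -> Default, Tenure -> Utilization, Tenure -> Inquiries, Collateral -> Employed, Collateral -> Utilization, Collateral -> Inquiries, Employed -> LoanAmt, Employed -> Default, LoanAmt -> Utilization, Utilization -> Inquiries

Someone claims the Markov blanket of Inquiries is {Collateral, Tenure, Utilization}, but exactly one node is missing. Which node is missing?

CreditScore

The Markov blanket of a node is its parents, its children, and the other parents of its children.
Children of Inquiries: none.
Pa(Inquiries) = {Collateral, CreditScore, Tenure, Utilization}.
With no children, Inquiries has no spouses; the co-parent set is empty.
MB(Inquiries) = {Collateral, CreditScore, Tenure, Utilization}.
Comparing with the claimed set, CreditScore is missing.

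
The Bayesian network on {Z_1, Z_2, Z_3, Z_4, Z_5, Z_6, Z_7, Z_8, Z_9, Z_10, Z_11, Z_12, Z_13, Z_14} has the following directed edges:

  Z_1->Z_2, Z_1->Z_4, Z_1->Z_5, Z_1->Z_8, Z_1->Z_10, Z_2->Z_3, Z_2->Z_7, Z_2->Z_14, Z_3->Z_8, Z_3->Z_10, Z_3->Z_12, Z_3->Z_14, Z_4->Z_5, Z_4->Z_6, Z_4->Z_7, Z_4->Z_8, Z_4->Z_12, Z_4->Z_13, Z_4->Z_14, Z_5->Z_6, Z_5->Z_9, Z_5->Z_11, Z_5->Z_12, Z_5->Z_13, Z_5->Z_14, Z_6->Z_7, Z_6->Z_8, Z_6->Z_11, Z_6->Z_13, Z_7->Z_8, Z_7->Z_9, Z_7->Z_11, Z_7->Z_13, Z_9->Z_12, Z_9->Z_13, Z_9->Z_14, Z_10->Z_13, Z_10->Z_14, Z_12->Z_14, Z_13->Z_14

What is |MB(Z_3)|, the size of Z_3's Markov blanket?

12

The Markov blanket of a node is its parents, its children, and the other parents of its children.
Z_3 has parent Z_2.
Ch(Z_3) = {Z_8, Z_10, Z_12, Z_14}.
For each child, the remaining parents (spouses of Z_3):
  Z_8: Z_1, Z_4, Z_6, Z_7
  Z_10: Z_1
  Z_12: Z_4, Z_5, Z_9
  Z_14: Z_2, Z_4, Z_5, Z_9, Z_10, Z_12, Z_13
MB(Z_3) = {Z_1, Z_2, Z_4, Z_5, Z_6, Z_7, Z_8, Z_9, Z_10, Z_12, Z_13, Z_14}, which has 12 nodes.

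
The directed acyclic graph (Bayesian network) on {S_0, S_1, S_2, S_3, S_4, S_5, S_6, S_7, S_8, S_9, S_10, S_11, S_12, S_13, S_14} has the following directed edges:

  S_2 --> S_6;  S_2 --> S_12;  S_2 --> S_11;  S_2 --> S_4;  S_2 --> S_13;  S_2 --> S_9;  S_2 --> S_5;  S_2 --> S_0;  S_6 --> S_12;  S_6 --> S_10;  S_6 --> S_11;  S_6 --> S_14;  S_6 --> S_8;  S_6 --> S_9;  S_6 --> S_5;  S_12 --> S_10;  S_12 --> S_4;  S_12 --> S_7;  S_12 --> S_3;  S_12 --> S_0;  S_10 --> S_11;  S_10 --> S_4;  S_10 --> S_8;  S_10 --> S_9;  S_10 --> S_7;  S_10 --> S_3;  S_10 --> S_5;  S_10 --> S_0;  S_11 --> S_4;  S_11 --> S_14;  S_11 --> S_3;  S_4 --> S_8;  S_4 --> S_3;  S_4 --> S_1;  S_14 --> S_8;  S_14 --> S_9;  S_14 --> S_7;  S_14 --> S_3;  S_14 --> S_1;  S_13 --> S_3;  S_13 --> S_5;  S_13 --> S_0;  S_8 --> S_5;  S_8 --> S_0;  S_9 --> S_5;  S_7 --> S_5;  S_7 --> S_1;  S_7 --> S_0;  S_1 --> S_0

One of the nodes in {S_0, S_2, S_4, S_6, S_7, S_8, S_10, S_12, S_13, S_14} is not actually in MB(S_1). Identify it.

S_1 has parents S_4, S_7, S_14.
S_1's children: S_0.
Co-parents of S_1 (other parents of its children):
  S_0: S_2, S_7, S_8, S_10, S_12, S_13
MB(S_1) = {S_0, S_2, S_4, S_7, S_8, S_10, S_12, S_13, S_14}.
S_6 is neither a parent, child, nor co-parent of S_1, so it does not belong.

S_6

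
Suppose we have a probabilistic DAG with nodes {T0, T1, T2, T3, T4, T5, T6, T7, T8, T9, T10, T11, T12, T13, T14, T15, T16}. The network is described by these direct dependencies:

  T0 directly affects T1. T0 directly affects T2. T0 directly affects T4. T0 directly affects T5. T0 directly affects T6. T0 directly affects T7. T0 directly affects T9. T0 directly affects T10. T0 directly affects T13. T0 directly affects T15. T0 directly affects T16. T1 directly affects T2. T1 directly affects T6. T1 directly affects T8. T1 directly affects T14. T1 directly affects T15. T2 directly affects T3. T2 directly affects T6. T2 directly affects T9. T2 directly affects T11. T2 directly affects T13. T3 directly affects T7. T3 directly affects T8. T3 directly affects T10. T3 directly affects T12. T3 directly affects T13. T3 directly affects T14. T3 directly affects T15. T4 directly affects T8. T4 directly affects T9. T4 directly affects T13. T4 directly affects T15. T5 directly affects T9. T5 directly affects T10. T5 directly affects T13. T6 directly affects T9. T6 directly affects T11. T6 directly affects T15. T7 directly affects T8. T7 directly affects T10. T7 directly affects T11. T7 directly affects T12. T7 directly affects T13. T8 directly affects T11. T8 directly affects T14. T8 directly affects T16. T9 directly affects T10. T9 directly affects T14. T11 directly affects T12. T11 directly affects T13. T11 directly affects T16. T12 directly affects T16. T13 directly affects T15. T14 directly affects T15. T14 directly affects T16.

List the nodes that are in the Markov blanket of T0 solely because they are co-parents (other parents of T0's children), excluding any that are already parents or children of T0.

{T3, T8, T11, T12, T14}

Children of T0: T1, T2, T4, T5, T6, T7, T9, T10, T13, T15, T16.
  T1: no additional parents.
  T2 also has parent T1.
  T4 has no other parent.
  T5 has no other parent.
  parents(T6) \ {T0} = {T1, T2}.
  parents(T7) \ {T0} = {T3}.
  T9 also has parents T2, T4, T5, T6.
  T10's other parents are T3, T5, T7, T9.
  T13 also has parents T2, T3, T4, T5, T7, T11.
  T15's other parents are T1, T3, T4, T6, T13, T14.
  parents(T16) \ {T0} = {T8, T11, T12, T14}.
Excluding nodes already adjacent to T0 (T1, T2, T4, T5, T6, T7, T9, T10, T13, T15, T16), the co-parent-only contribution is {T3, T8, T11, T12, T14}.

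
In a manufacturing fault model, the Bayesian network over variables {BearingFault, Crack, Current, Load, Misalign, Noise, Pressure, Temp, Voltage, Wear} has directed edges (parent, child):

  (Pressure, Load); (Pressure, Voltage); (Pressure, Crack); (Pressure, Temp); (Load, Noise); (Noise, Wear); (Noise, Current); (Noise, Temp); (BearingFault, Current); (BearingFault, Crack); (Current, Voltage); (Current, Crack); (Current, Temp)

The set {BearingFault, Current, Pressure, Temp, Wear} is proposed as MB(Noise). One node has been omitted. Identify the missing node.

Pa(Noise) = {Load}.
Children of Noise: Current, Temp, Wear.
Co-parents of Noise (other parents of its children):
  Wear has no other parent.
  Current's other parent is BearingFault.
  Temp also has parents Current, Pressure.
MB(Noise) = {BearingFault, Current, Load, Pressure, Temp, Wear}.
Comparing with the claimed set, Load is missing.

Load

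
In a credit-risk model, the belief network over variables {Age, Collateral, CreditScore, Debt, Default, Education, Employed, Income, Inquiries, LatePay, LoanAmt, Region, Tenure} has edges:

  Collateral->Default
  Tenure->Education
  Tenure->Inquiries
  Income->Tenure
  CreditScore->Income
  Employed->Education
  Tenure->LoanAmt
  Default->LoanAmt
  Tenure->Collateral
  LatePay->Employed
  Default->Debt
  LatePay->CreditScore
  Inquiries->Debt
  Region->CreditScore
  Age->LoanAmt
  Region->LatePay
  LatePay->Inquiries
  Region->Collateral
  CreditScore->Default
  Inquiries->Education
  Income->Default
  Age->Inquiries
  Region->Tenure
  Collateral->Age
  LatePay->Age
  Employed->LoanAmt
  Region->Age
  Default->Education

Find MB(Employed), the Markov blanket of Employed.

Employed has parent LatePay.
Employed's children: Education, LoanAmt.
Co-parents of Employed (other parents of its children):
  LoanAmt: Age, Default, Tenure
  Education: Default, Inquiries, Tenure
Union: {LatePay} ∪ {Education, LoanAmt} ∪ {Age, Default, Inquiries, Tenure} = {Age, Default, Education, Inquiries, LatePay, LoanAmt, Tenure}.

{Age, Default, Education, Inquiries, LatePay, LoanAmt, Tenure}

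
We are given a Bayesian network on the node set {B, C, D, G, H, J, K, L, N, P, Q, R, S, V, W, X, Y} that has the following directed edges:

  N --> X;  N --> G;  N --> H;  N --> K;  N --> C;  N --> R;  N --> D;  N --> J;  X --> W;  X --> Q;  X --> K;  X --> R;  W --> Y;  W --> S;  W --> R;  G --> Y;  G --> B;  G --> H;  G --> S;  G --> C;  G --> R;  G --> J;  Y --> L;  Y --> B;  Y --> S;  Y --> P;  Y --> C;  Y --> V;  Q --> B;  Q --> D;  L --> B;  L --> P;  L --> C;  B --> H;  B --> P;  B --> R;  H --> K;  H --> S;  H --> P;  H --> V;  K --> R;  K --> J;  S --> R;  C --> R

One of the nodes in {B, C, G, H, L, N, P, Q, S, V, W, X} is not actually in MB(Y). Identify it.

Recall MB(v) = parents ∪ children ∪ spouses, where spouses are the other parents of v's children.
Pa(Y) = {G, W}.
Ch(Y) = {B, C, L, P, S, V}.
Parents of each child, excluding Y:
  L: —
  B: G, L, Q
  S: G, H, W
  P: B, H, L
  C: G, L, N
  V: H
MB(Y) = {B, C, G, H, L, N, P, Q, S, V, W}.
X is neither a parent, child, nor co-parent of Y, so it does not belong.

X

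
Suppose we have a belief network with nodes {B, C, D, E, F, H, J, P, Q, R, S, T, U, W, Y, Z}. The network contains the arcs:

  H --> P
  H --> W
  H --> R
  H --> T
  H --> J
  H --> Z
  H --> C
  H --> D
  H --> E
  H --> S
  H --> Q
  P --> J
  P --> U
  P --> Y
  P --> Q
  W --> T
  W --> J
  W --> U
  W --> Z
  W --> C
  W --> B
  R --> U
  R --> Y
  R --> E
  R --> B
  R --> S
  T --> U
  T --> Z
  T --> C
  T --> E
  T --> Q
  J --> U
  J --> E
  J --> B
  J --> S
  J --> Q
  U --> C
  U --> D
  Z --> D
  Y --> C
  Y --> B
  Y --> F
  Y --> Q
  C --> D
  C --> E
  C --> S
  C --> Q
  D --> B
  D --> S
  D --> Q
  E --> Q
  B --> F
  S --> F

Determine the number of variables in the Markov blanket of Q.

8

The Markov blanket of a node is its parents, its children, and the other parents of its children.
Q's children: none.
Pa(Q) = {C, D, E, H, J, P, T, Y}.
With no children, Q has no spouses; the co-parent set is empty.
MB(Q) = {C, D, E, H, J, P, T, Y}, which has 8 nodes.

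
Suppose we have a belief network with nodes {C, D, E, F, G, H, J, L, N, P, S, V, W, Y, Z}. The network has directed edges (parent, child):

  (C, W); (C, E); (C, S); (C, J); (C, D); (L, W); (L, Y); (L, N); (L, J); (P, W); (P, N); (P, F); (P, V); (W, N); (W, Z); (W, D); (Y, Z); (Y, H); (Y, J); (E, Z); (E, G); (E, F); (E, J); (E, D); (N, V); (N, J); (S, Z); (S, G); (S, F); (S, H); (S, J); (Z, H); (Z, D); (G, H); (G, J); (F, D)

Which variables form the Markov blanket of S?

S's parents: C.
Children of S: F, G, H, J, Z.
Other parents of S's children:
  parents(Z) \ {S} = {E, W, Y}.
  parents(G) \ {S} = {E}.
  parents(F) \ {S} = {E, P}.
  parents(H) \ {S} = {G, Y, Z}.
  J's other parents are C, E, G, L, N, Y.
So the Markov blanket of S is {C, E, F, G, H, J, L, N, P, W, Y, Z}.

{C, E, F, G, H, J, L, N, P, W, Y, Z}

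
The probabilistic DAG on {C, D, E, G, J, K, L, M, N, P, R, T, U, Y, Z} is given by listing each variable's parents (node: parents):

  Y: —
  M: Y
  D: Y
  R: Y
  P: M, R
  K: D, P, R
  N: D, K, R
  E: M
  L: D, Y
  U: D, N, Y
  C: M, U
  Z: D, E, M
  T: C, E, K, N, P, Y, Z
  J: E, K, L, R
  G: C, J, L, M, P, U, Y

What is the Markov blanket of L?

{C, D, E, G, J, K, M, P, R, U, Y}

The Markov blanket of a node is its parents, its children, and the other parents of its children.
Children of L: G, J.
Pa(L) = {D, Y}.
For each child, the remaining parents (spouses of L):
  J's other parents are E, K, R.
  G also has parents C, J, M, P, U, Y.
So the Markov blanket of L is {C, D, E, G, J, K, M, P, R, U, Y}.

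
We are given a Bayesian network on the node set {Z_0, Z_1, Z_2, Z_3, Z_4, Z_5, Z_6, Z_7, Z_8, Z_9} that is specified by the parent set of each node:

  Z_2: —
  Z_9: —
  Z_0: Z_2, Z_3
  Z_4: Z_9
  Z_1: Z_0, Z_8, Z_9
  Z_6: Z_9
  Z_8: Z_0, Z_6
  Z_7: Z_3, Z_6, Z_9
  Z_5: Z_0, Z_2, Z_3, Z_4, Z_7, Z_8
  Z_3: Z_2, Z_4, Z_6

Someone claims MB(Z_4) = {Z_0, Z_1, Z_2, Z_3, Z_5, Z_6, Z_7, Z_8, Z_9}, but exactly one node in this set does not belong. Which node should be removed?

The Markov blanket of a node is its parents, its children, and the other parents of its children.
Parents of Z_4: Z_9.
Ch(Z_4) = {Z_3, Z_5}.
Other parents of Z_4's children:
  parents(Z_3) \ {Z_4} = {Z_2, Z_6}.
  Z_5 also has parents Z_0, Z_2, Z_3, Z_7, Z_8.
MB(Z_4) = {Z_0, Z_2, Z_3, Z_5, Z_6, Z_7, Z_8, Z_9}.
Z_1 is neither a parent, child, nor co-parent of Z_4, so it does not belong.

Z_1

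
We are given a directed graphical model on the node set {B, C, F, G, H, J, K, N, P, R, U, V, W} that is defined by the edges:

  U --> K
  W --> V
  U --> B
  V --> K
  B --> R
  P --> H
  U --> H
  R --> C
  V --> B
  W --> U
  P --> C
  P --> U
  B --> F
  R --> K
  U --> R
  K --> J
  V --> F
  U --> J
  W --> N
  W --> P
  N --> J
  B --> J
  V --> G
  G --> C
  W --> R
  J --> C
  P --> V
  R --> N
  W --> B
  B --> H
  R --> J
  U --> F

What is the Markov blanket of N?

{B, J, K, R, U, W}

Pa(N) = {R, W}.
Ch(N) = {J}.
Co-parents of N (other parents of its children):
  parents(J) \ {N} = {B, K, R, U}.
MB(N) = {B, J, K, R, U, W}.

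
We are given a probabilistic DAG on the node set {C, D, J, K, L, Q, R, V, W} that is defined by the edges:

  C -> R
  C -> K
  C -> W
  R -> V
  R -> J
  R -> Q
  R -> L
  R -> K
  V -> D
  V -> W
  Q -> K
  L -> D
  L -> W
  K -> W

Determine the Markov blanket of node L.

{C, D, K, R, V, W}

L's children: D, W.
Pa(L) = {R}.
Other parents of L's children:
  D also has parent V.
  W also has parents C, K, V.
MB(L) = {C, D, K, R, V, W}.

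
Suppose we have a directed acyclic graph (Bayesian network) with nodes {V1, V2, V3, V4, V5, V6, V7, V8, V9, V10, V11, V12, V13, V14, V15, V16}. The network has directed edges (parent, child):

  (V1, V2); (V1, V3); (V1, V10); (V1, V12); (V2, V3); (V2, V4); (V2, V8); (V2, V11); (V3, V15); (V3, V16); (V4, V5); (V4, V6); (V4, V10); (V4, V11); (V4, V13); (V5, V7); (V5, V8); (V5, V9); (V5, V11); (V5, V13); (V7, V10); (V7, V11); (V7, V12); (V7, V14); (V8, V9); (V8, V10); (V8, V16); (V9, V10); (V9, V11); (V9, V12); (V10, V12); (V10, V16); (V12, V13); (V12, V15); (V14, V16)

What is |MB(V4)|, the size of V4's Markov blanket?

The Markov blanket of a node is its parents, its children, and the other parents of its children.
V4 has parent V2.
Children of V4: V5, V6, V10, V11, V13.
Other parents of V4's children:
  V5 has no other parent.
  V6: no additional parents.
  parents(V10) \ {V4} = {V1, V7, V8, V9}.
  V11 also has parents V2, V5, V7, V9.
  V13 also has parents V5, V12.
MB(V4) = {V1, V2, V5, V6, V7, V8, V9, V10, V11, V12, V13}, which has 11 nodes.

11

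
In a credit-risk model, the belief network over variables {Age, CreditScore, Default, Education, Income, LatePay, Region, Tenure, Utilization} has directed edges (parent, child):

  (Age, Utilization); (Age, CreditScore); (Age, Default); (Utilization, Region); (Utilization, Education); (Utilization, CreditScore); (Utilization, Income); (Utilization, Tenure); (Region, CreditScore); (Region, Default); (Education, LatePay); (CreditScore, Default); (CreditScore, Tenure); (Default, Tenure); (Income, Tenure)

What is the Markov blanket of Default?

Default's parents: Age, CreditScore, Region.
Ch(Default) = {Tenure}.
Other parents of Default's children:
  Tenure: CreditScore, Income, Utilization
MB(Default) = {Age, CreditScore, Income, Region, Tenure, Utilization}.

{Age, CreditScore, Income, Region, Tenure, Utilization}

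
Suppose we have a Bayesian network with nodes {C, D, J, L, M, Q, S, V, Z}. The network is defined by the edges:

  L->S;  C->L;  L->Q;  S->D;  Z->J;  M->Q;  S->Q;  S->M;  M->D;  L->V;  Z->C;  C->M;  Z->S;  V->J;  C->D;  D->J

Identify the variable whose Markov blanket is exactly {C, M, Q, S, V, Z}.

The target node must have every member of {C, M, Q, S, V, Z} as a parent, child, or co-parent, and no others.
Parents of L: C; children: Q, S, V; co-parents: M, S, Z.
These exactly cover the given set, so the node is L.

L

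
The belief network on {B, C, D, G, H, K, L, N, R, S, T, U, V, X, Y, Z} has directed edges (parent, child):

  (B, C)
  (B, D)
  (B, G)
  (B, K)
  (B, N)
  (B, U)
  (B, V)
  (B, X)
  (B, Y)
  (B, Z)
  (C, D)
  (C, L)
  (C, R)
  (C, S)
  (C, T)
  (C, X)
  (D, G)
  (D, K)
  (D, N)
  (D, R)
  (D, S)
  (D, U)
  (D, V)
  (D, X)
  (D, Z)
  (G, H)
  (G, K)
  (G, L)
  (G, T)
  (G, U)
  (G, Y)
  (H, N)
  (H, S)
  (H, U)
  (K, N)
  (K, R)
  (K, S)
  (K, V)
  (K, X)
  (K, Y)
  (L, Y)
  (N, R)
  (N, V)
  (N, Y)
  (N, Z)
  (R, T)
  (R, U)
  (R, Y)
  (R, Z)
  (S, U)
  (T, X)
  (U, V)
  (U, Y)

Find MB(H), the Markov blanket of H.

H has parent G.
H's children: N, S, U.
For each child, the remaining parents (spouses of H):
  N: B, D, K
  S: C, D, K
  U: B, D, G, R, S
Taking the union gives {B, C, D, G, K, N, R, S, U}.

{B, C, D, G, K, N, R, S, U}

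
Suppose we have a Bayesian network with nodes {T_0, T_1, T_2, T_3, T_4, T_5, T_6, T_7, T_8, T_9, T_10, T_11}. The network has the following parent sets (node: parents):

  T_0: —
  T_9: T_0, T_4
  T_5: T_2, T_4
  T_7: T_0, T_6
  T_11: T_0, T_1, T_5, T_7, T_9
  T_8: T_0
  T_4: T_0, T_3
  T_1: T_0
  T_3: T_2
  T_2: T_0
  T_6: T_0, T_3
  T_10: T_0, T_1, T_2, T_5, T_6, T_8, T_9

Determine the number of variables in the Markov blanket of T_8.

7

A node's Markov blanket = Pa ∪ Ch ∪ (parents of Ch other than the node itself).
Pa(T_8) = {T_0}.
Children of T_8: T_10.
Other parents of T_8's children:
  T_10: T_0, T_1, T_2, T_5, T_6, T_9
MB(T_8) = {T_0, T_1, T_2, T_5, T_6, T_9, T_10}, which has 7 nodes.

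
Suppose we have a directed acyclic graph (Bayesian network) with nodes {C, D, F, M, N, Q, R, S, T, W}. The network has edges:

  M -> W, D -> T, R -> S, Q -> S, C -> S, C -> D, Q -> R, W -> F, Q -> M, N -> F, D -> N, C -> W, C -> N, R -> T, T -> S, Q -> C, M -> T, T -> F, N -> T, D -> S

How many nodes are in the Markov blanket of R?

The Markov blanket of a node is its parents, its children, and the other parents of its children.
Ch(R) = {S, T}.
Parents of R: Q.
Other parents of R's children:
  parents(T) \ {R} = {D, M, N}.
  S's other parents are C, D, Q, T.
MB(R) = {C, D, M, N, Q, S, T}, which has 7 nodes.

7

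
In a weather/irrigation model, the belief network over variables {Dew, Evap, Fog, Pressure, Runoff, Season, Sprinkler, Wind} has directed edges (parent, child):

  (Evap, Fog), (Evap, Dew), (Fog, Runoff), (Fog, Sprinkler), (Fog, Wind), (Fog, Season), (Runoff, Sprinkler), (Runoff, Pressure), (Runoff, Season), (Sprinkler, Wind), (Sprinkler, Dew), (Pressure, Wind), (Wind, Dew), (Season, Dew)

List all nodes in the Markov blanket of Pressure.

By definition, MB(Pressure) is built from Pressure's parents, Pressure's children, and the co-parents of Pressure.
Pressure's children: Wind.
Parents of Pressure: Runoff.
Co-parents of Pressure (other parents of its children):
  parents(Wind) \ {Pressure} = {Fog, Sprinkler}.
MB(Pressure) = {Fog, Runoff, Sprinkler, Wind}.

{Fog, Runoff, Sprinkler, Wind}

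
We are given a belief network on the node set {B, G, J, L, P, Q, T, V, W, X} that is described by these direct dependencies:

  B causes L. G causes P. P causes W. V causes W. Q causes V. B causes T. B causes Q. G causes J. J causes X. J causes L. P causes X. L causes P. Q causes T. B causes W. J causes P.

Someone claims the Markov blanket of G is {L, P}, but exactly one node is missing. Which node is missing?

G has children J, P.
G's parents: none.
Co-parents of G (other parents of its children):
  J has no other parent.
  P's other parents are J, L.
MB(G) = {J, L, P}.
Comparing with the claimed set, J is missing.

J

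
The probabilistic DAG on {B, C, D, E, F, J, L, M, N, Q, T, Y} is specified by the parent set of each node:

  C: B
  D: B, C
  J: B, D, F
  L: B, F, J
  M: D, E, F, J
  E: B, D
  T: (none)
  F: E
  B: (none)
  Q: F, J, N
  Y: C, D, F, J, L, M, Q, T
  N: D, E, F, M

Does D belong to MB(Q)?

D is a co-parent of Q: both are parents of Y.
So D ∈ MB(Q).

Yes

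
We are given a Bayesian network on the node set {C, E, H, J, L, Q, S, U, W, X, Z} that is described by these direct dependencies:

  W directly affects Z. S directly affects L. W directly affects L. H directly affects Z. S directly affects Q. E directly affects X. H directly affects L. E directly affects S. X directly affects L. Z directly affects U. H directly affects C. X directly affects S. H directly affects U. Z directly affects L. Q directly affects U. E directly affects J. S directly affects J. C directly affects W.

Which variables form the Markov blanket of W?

{C, H, L, S, X, Z}

Parents of W: C.
Ch(W) = {L, Z}.
Other parents of W's children:
  Z: H
  L: H, S, X, Z
Taking the union gives {C, H, L, S, X, Z}.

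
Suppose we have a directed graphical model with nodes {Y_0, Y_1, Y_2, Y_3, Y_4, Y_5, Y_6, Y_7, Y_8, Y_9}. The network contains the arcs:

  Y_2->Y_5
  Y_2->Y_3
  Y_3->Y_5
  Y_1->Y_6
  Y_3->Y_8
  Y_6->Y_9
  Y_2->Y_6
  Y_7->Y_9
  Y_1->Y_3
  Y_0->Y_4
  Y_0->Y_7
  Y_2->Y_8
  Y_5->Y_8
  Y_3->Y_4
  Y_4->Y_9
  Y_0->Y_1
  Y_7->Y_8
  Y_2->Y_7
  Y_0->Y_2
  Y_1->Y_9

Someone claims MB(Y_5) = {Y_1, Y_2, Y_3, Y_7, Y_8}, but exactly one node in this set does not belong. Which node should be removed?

Y_1

Recall MB(v) = parents ∪ children ∪ spouses, where spouses are the other parents of v's children.
Parents of Y_5: Y_2, Y_3.
Y_5's children: Y_8.
Other parents of Y_5's children:
  Y_8's other parents are Y_2, Y_3, Y_7.
MB(Y_5) = {Y_2, Y_3, Y_7, Y_8}.
Y_1 is neither a parent, child, nor co-parent of Y_5, so it does not belong.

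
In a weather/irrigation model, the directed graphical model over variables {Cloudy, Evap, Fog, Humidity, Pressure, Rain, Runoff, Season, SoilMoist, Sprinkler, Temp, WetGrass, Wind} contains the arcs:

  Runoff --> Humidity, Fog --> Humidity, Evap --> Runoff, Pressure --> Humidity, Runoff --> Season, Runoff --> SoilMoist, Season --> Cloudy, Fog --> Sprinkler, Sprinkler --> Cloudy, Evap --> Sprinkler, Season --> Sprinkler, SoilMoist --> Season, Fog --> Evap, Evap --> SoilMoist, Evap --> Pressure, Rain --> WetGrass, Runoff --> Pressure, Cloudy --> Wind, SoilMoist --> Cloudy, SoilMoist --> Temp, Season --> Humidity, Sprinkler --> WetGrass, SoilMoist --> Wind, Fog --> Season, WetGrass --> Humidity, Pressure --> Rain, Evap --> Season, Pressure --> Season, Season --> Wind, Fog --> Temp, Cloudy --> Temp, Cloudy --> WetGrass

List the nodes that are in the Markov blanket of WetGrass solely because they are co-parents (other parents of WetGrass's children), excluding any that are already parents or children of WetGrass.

Children of WetGrass: Humidity.
  Humidity: Fog, Pressure, Runoff, Season
Excluding nodes already adjacent to WetGrass (Cloudy, Humidity, Rain, Sprinkler), the co-parent-only contribution is {Fog, Pressure, Runoff, Season}.

{Fog, Pressure, Runoff, Season}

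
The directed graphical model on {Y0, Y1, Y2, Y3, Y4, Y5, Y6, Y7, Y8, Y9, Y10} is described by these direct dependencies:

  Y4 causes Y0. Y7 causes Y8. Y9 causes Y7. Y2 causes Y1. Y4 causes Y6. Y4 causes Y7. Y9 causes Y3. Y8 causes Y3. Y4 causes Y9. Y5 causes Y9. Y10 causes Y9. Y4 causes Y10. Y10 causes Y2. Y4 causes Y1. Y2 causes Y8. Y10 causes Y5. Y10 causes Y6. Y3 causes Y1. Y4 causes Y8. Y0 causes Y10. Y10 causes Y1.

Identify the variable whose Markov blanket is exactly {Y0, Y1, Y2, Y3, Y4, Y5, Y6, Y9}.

Y10

The target node must have every member of {Y0, Y1, Y2, Y3, Y4, Y5, Y6, Y9} as a parent, child, or co-parent, and no others.
Parents of Y10: Y0, Y4; children: Y1, Y2, Y5, Y6, Y9; co-parents: Y2, Y3, Y4, Y5.
These exactly cover the given set, so the node is Y10.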